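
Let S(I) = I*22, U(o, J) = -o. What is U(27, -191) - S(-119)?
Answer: 2591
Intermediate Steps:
S(I) = 22*I
U(27, -191) - S(-119) = -1*27 - 22*(-119) = -27 - 1*(-2618) = -27 + 2618 = 2591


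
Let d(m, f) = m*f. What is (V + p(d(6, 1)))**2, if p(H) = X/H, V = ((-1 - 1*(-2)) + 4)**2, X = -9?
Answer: 2209/4 ≈ 552.25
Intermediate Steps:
d(m, f) = f*m
V = 25 (V = ((-1 + 2) + 4)**2 = (1 + 4)**2 = 5**2 = 25)
p(H) = -9/H
(V + p(d(6, 1)))**2 = (25 - 9/(1*6))**2 = (25 - 9/6)**2 = (25 - 9*1/6)**2 = (25 - 3/2)**2 = (47/2)**2 = 2209/4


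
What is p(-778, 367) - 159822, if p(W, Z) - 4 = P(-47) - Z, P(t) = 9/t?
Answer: -7528704/47 ≈ -1.6019e+5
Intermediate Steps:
p(W, Z) = 179/47 - Z (p(W, Z) = 4 + (9/(-47) - Z) = 4 + (9*(-1/47) - Z) = 4 + (-9/47 - Z) = 179/47 - Z)
p(-778, 367) - 159822 = (179/47 - 1*367) - 159822 = (179/47 - 367) - 159822 = -17070/47 - 159822 = -7528704/47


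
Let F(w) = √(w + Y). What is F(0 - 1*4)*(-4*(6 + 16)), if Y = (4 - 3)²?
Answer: -88*I*√3 ≈ -152.42*I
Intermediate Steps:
Y = 1 (Y = 1² = 1)
F(w) = √(1 + w) (F(w) = √(w + 1) = √(1 + w))
F(0 - 1*4)*(-4*(6 + 16)) = √(1 + (0 - 1*4))*(-4*(6 + 16)) = √(1 + (0 - 4))*(-4*22) = √(1 - 4)*(-88) = √(-3)*(-88) = (I*√3)*(-88) = -88*I*√3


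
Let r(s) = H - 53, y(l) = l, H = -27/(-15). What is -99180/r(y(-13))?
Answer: 123975/64 ≈ 1937.1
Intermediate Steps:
H = 9/5 (H = -27*(-1/15) = 9/5 ≈ 1.8000)
r(s) = -256/5 (r(s) = 9/5 - 53 = -256/5)
-99180/r(y(-13)) = -99180/(-256/5) = -99180*(-5/256) = 123975/64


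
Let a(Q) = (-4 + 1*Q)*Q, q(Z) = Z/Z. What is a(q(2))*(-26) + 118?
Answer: 196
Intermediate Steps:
q(Z) = 1
a(Q) = Q*(-4 + Q) (a(Q) = (-4 + Q)*Q = Q*(-4 + Q))
a(q(2))*(-26) + 118 = (1*(-4 + 1))*(-26) + 118 = (1*(-3))*(-26) + 118 = -3*(-26) + 118 = 78 + 118 = 196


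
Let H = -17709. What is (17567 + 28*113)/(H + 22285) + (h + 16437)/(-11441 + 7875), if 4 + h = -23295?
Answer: 52663629/8159008 ≈ 6.4547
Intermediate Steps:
h = -23299 (h = -4 - 23295 = -23299)
(17567 + 28*113)/(H + 22285) + (h + 16437)/(-11441 + 7875) = (17567 + 28*113)/(-17709 + 22285) + (-23299 + 16437)/(-11441 + 7875) = (17567 + 3164)/4576 - 6862/(-3566) = 20731*(1/4576) - 6862*(-1/3566) = 20731/4576 + 3431/1783 = 52663629/8159008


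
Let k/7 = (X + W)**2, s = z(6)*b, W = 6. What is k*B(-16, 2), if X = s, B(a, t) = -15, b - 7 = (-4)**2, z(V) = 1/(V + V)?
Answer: -315875/48 ≈ -6580.7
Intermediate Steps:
z(V) = 1/(2*V)
b = 23 (b = 7 + (-4)**2 = 7 + 16 = 23)
s = 23/12 (s = ((1/2)/6)*23 = ((1/2)*(1/6))*23 = (1/12)*23 = 23/12 ≈ 1.9167)
X = 23/12 ≈ 1.9167
k = 63175/144 (k = 7*(23/12 + 6)**2 = 7*(95/12)**2 = 7*(9025/144) = 63175/144 ≈ 438.72)
k*B(-16, 2) = (63175/144)*(-15) = -315875/48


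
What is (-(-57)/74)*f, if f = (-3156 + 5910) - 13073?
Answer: -588183/74 ≈ -7948.4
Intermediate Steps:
f = -10319 (f = 2754 - 13073 = -10319)
(-(-57)/74)*f = -(-57)/74*(-10319) = -1*(-57/74)*(-10319) = (57/74)*(-10319) = -588183/74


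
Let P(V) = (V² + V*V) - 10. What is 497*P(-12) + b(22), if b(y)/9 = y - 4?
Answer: 138328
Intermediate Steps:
P(V) = -10 + 2*V² (P(V) = (V² + V²) - 10 = 2*V² - 10 = -10 + 2*V²)
b(y) = -36 + 9*y (b(y) = 9*(y - 4) = 9*(-4 + y) = -36 + 9*y)
497*P(-12) + b(22) = 497*(-10 + 2*(-12)²) + (-36 + 9*22) = 497*(-10 + 2*144) + (-36 + 198) = 497*(-10 + 288) + 162 = 497*278 + 162 = 138166 + 162 = 138328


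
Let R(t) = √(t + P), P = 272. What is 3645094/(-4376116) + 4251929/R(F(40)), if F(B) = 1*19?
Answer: -1822547/2188058 + 4251929*√291/291 ≈ 2.4925e+5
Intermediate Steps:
F(B) = 19
R(t) = √(272 + t) (R(t) = √(t + 272) = √(272 + t))
3645094/(-4376116) + 4251929/R(F(40)) = 3645094/(-4376116) + 4251929/(√(272 + 19)) = 3645094*(-1/4376116) + 4251929/(√291) = -1822547/2188058 + 4251929*(√291/291) = -1822547/2188058 + 4251929*√291/291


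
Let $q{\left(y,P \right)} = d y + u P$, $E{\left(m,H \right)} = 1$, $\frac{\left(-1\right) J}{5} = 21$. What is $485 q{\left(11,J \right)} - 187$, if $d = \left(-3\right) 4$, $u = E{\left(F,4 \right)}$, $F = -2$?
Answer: $-115132$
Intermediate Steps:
$J = -105$ ($J = \left(-5\right) 21 = -105$)
$u = 1$
$d = -12$
$q{\left(y,P \right)} = P - 12 y$ ($q{\left(y,P \right)} = - 12 y + 1 P = - 12 y + P = P - 12 y$)
$485 q{\left(11,J \right)} - 187 = 485 \left(-105 - 132\right) - 187 = 485 \left(-237\right) - 187 = -114945 - 187 = -115132$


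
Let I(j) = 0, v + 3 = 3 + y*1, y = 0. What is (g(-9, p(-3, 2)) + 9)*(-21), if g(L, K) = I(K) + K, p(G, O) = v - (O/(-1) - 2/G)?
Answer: -217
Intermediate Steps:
v = 0 (v = -3 + (3 + 0*1) = -3 + (3 + 0) = -3 + 3 = 0)
p(G, O) = O + 2/G (p(G, O) = 0 - (O/(-1) - 2/G) = 0 - (O*(-1) - 2/G) = 0 - (-O - 2/G) = 0 + (O + 2/G) = O + 2/G)
g(L, K) = K (g(L, K) = 0 + K = K)
(g(-9, p(-3, 2)) + 9)*(-21) = ((2 + 2/(-3)) + 9)*(-21) = ((2 + 2*(-⅓)) + 9)*(-21) = ((2 - ⅔) + 9)*(-21) = (4/3 + 9)*(-21) = (31/3)*(-21) = -217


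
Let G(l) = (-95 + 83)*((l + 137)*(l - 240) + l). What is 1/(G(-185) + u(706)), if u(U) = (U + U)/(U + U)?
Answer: -1/242579 ≈ -4.1224e-6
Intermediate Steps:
G(l) = -12*l - 12*(-240 + l)*(137 + l) (G(l) = -12*((137 + l)*(-240 + l) + l) = -12*((-240 + l)*(137 + l) + l) = -12*(l + (-240 + l)*(137 + l)) = -12*l - 12*(-240 + l)*(137 + l))
u(U) = 1 (u(U) = (2*U)/((2*U)) = (2*U)*(1/(2*U)) = 1)
1/(G(-185) + u(706)) = 1/((394560 - 12*(-185)² + 1224*(-185)) + 1) = 1/((394560 - 12*34225 - 226440) + 1) = 1/((394560 - 410700 - 226440) + 1) = 1/(-242580 + 1) = 1/(-242579) = -1/242579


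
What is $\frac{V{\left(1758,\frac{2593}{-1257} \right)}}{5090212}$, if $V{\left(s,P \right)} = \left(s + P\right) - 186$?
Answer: $\frac{1973411}{6398396484} \approx 0.00030842$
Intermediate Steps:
$V{\left(s,P \right)} = -186 + P + s$ ($V{\left(s,P \right)} = \left(P + s\right) - 186 = -186 + P + s$)
$\frac{V{\left(1758,\frac{2593}{-1257} \right)}}{5090212} = \frac{-186 + \frac{2593}{-1257} + 1758}{5090212} = \left(-186 + 2593 \left(- \frac{1}{1257}\right) + 1758\right) \frac{1}{5090212} = \left(-186 - \frac{2593}{1257} + 1758\right) \frac{1}{5090212} = \frac{1973411}{1257} \cdot \frac{1}{5090212} = \frac{1973411}{6398396484}$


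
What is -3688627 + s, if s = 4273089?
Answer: 584462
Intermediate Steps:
-3688627 + s = -3688627 + 4273089 = 584462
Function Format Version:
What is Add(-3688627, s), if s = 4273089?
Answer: 584462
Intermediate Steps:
Add(-3688627, s) = Add(-3688627, 4273089) = 584462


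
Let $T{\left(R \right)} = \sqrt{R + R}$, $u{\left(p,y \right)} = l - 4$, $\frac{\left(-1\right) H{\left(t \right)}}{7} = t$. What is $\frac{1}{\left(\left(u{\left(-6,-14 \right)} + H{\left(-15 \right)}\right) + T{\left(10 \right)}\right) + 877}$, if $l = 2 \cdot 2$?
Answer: $\frac{491}{482152} - \frac{\sqrt{5}}{482152} \approx 0.0010137$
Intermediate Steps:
$H{\left(t \right)} = - 7 t$
$l = 4$
$u{\left(p,y \right)} = 0$ ($u{\left(p,y \right)} = 4 - 4 = 0$)
$T{\left(R \right)} = \sqrt{2} \sqrt{R}$ ($T{\left(R \right)} = \sqrt{2 R} = \sqrt{2} \sqrt{R}$)
$\frac{1}{\left(\left(u{\left(-6,-14 \right)} + H{\left(-15 \right)}\right) + T{\left(10 \right)}\right) + 877} = \frac{1}{\left(\left(0 - -105\right) + \sqrt{2} \sqrt{10}\right) + 877} = \frac{1}{\left(\left(0 + 105\right) + 2 \sqrt{5}\right) + 877} = \frac{1}{\left(105 + 2 \sqrt{5}\right) + 877} = \frac{1}{982 + 2 \sqrt{5}}$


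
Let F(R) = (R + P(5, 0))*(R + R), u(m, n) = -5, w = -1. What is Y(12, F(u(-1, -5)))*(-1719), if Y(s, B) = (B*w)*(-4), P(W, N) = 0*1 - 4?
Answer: -618840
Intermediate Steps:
P(W, N) = -4 (P(W, N) = 0 - 4 = -4)
F(R) = 2*R*(-4 + R) (F(R) = (R - 4)*(R + R) = (-4 + R)*(2*R) = 2*R*(-4 + R))
Y(s, B) = 4*B (Y(s, B) = (B*(-1))*(-4) = -B*(-4) = 4*B)
Y(12, F(u(-1, -5)))*(-1719) = (4*(2*(-5)*(-4 - 5)))*(-1719) = (4*(2*(-5)*(-9)))*(-1719) = (4*90)*(-1719) = 360*(-1719) = -618840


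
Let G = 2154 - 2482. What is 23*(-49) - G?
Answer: -799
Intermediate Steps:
G = -328
23*(-49) - G = 23*(-49) - 1*(-328) = -1127 + 328 = -799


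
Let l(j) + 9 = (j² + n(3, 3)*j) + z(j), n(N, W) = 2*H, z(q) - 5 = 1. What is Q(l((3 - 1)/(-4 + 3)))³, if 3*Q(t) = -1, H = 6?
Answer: -1/27 ≈ -0.037037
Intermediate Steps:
z(q) = 6 (z(q) = 5 + 1 = 6)
n(N, W) = 12 (n(N, W) = 2*6 = 12)
l(j) = -3 + j² + 12*j (l(j) = -9 + ((j² + 12*j) + 6) = -9 + (6 + j² + 12*j) = -3 + j² + 12*j)
Q(t) = -⅓ (Q(t) = (⅓)*(-1) = -⅓)
Q(l((3 - 1)/(-4 + 3)))³ = (-⅓)³ = -1/27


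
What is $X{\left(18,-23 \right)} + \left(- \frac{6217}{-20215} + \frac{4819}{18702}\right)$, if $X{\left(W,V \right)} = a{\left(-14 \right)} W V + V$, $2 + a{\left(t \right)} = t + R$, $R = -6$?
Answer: $\frac{3434897235469}{378060930} \approx 9085.6$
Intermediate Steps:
$a{\left(t \right)} = -8 + t$ ($a{\left(t \right)} = -2 + \left(t - 6\right) = -2 + \left(-6 + t\right) = -8 + t$)
$X{\left(W,V \right)} = V - 22 V W$ ($X{\left(W,V \right)} = \left(-8 - 14\right) W V + V = - 22 W V + V = - 22 V W + V = V - 22 V W$)
$X{\left(18,-23 \right)} + \left(- \frac{6217}{-20215} + \frac{4819}{18702}\right) = - 23 \left(1 - 396\right) + \left(- \frac{6217}{-20215} + \frac{4819}{18702}\right) = - 23 \left(1 - 396\right) + \left(\left(-6217\right) \left(- \frac{1}{20215}\right) + 4819 \cdot \frac{1}{18702}\right) = \left(-23\right) \left(-395\right) + \left(\frac{6217}{20215} + \frac{4819}{18702}\right) = 9085 + \frac{213686419}{378060930} = \frac{3434897235469}{378060930}$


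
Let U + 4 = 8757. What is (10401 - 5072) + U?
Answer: 14082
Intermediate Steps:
U = 8753 (U = -4 + 8757 = 8753)
(10401 - 5072) + U = (10401 - 5072) + 8753 = 5329 + 8753 = 14082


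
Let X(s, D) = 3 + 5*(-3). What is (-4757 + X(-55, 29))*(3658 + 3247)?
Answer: -32929945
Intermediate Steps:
X(s, D) = -12 (X(s, D) = 3 - 15 = -12)
(-4757 + X(-55, 29))*(3658 + 3247) = (-4757 - 12)*(3658 + 3247) = -4769*6905 = -32929945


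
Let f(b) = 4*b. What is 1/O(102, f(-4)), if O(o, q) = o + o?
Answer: 1/204 ≈ 0.0049020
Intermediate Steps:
O(o, q) = 2*o
1/O(102, f(-4)) = 1/(2*102) = 1/204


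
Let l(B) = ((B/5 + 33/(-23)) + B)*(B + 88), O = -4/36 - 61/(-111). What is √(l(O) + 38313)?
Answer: √2242737396363/7659 ≈ 195.53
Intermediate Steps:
O = 146/333 (O = -4*1/36 - 61*(-1/111) = -⅑ + 61/111 = 146/333 ≈ 0.43844)
l(B) = (88 + B)*(-33/23 + 6*B/5) (l(B) = ((B*(⅕) + 33*(-1/23)) + B)*(88 + B) = ((B/5 - 33/23) + B)*(88 + B) = ((-33/23 + B/5) + B)*(88 + B) = (-33/23 + 6*B/5)*(88 + B) = (88 + B)*(-33/23 + 6*B/5))
√(l(O) + 38313) = √((-2904/23 + 6*(146/333)²/5 + (11979/115)*(146/333)) + 38313) = √((-2904/23 + (6/5)*(21316/110889) + 194326/4255) + 38313) = √((-2904/23 + 42632/184815 + 194326/4255) + 38313) = √(-68318110/850149 + 38313) = √(32503440527/850149) = √2242737396363/7659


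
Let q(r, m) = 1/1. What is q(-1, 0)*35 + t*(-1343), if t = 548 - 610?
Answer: 83301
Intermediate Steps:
q(r, m) = 1
t = -62
q(-1, 0)*35 + t*(-1343) = 1*35 - 62*(-1343) = 35 + 83266 = 83301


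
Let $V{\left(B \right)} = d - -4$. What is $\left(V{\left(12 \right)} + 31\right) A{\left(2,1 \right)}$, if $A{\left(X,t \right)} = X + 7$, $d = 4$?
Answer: $351$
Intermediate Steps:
$A{\left(X,t \right)} = 7 + X$
$V{\left(B \right)} = 8$ ($V{\left(B \right)} = 4 - -4 = 4 + 4 = 8$)
$\left(V{\left(12 \right)} + 31\right) A{\left(2,1 \right)} = \left(8 + 31\right) \left(7 + 2\right) = 39 \cdot 9 = 351$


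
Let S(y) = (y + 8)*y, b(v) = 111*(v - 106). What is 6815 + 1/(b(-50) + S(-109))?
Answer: 42982204/6307 ≈ 6815.0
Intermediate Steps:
b(v) = -11766 + 111*v (b(v) = 111*(-106 + v) = -11766 + 111*v)
S(y) = y*(8 + y) (S(y) = (8 + y)*y = y*(8 + y))
6815 + 1/(b(-50) + S(-109)) = 6815 + 1/((-11766 + 111*(-50)) - 109*(8 - 109)) = 6815 + 1/((-11766 - 5550) - 109*(-101)) = 6815 + 1/(-17316 + 11009) = 6815 + 1/(-6307) = 6815 - 1/6307 = 42982204/6307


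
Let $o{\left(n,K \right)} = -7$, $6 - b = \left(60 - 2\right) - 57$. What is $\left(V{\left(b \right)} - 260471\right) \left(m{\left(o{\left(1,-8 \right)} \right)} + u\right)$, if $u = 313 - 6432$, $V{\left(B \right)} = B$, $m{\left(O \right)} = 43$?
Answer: $1582591416$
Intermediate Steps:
$b = 5$ ($b = 6 - \left(\left(60 - 2\right) - 57\right) = 6 - \left(58 - 57\right) = 6 - 1 = 5$)
$u = -6119$ ($u = 313 - 6432 = -6119$)
$\left(V{\left(b \right)} - 260471\right) \left(m{\left(o{\left(1,-8 \right)} \right)} + u\right) = \left(5 - 260471\right) \left(43 - 6119\right) = \left(-260466\right) \left(-6076\right) = 1582591416$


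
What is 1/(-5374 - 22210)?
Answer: -1/27584 ≈ -3.6253e-5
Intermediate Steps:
1/(-5374 - 22210) = 1/(-27584) = -1/27584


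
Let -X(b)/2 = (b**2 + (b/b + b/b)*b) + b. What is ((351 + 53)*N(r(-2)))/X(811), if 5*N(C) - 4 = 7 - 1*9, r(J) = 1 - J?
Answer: -202/1650385 ≈ -0.00012240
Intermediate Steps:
N(C) = 2/5 (N(C) = 4/5 + (7 - 1*9)/5 = 4/5 + (7 - 9)/5 = 4/5 + (1/5)*(-2) = 4/5 - 2/5 = 2/5)
X(b) = -6*b - 2*b**2 (X(b) = -2*((b**2 + (b/b + b/b)*b) + b) = -2*((b**2 + (1 + 1)*b) + b) = -2*((b**2 + 2*b) + b) = -2*(b**2 + 3*b) = -6*b - 2*b**2)
((351 + 53)*N(r(-2)))/X(811) = ((351 + 53)*(2/5))/((-2*811*(3 + 811))) = (404*(2/5))/((-2*811*814)) = (808/5)/(-1320308) = (808/5)*(-1/1320308) = -202/1650385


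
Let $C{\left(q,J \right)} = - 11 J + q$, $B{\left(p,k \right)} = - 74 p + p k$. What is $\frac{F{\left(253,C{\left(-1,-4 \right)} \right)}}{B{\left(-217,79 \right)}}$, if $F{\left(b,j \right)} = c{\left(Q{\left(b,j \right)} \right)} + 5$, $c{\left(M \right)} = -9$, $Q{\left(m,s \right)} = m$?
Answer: $\frac{4}{1085} \approx 0.0036866$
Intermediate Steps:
$B{\left(p,k \right)} = - 74 p + k p$
$C{\left(q,J \right)} = q - 11 J$
$F{\left(b,j \right)} = -4$ ($F{\left(b,j \right)} = -9 + 5 = -4$)
$\frac{F{\left(253,C{\left(-1,-4 \right)} \right)}}{B{\left(-217,79 \right)}} = - \frac{4}{\left(-217\right) \left(-74 + 79\right)} = - \frac{4}{\left(-217\right) 5} = - \frac{4}{-1085} = \left(-4\right) \left(- \frac{1}{1085}\right) = \frac{4}{1085}$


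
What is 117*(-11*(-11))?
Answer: 14157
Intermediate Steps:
117*(-11*(-11)) = 117*121 = 14157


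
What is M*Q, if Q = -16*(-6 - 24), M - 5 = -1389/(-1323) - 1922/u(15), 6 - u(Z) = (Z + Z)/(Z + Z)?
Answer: -26696384/147 ≈ -1.8161e+5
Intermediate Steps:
u(Z) = 5 (u(Z) = 6 - (Z + Z)/(Z + Z) = 6 - 2*Z/(2*Z) = 6 - 2*Z*1/(2*Z) = 6 - 1*1 = 6 - 1 = 5)
M = -834262/2205 (M = 5 + (-1389/(-1323) - 1922/5) = 5 + (-1389*(-1/1323) - 1922*⅕) = 5 + (463/441 - 1922/5) = 5 - 845287/2205 = -834262/2205 ≈ -378.35)
Q = 480 (Q = -16*(-30) = 480)
M*Q = -834262/2205*480 = -26696384/147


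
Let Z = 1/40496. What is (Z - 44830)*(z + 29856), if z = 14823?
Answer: -81111850702041/40496 ≈ -2.0030e+9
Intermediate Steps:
Z = 1/40496 ≈ 2.4694e-5
(Z - 44830)*(z + 29856) = (1/40496 - 44830)*(14823 + 29856) = -1815435679/40496*44679 = -81111850702041/40496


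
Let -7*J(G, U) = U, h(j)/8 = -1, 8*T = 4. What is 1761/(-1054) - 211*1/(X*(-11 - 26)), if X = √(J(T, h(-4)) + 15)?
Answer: -1761/1054 + 211*√791/4181 ≈ -0.25142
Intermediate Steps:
T = ½ (T = (⅛)*4 = ½ ≈ 0.50000)
h(j) = -8 (h(j) = 8*(-1) = -8)
J(G, U) = -U/7
X = √791/7 (X = √(-⅐*(-8) + 15) = √(8/7 + 15) = √(113/7) = √791/7 ≈ 4.0178)
1761/(-1054) - 211*1/(X*(-11 - 26)) = 1761/(-1054) - 211*√791/(113*(-11 - 26)) = 1761*(-1/1054) - 211*(-√791/4181) = -1761/1054 - 211*(-√791/4181) = -1761/1054 - (-211)*√791/4181 = -1761/1054 + 211*√791/4181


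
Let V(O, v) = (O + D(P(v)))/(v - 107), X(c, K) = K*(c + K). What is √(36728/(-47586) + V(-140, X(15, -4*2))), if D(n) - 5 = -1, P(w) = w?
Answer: 2*√235134964911/3878259 ≈ 0.25006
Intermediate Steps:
D(n) = 4 (D(n) = 5 - 1 = 4)
X(c, K) = K*(K + c)
V(O, v) = (4 + O)/(-107 + v) (V(O, v) = (O + 4)/(v - 107) = (4 + O)/(-107 + v))
√(36728/(-47586) + V(-140, X(15, -4*2))) = √(36728/(-47586) + (4 - 140)/(-107 + (-4*2)*(-4*2 + 15))) = √(36728*(-1/47586) - 136/(-107 - 8*(-8 + 15))) = √(-18364/23793 - 136/(-107 - 8*7)) = √(-18364/23793 - 136/(-107 - 56)) = √(-18364/23793 - 136/(-163)) = √(-18364/23793 - 1/163*(-136)) = √(-18364/23793 + 136/163) = √(242516/3878259) = 2*√235134964911/3878259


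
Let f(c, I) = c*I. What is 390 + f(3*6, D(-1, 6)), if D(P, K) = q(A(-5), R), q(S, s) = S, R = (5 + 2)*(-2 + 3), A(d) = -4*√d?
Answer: 390 - 72*I*√5 ≈ 390.0 - 161.0*I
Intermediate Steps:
R = 7 (R = 7*1 = 7)
D(P, K) = -4*I*√5
f(c, I) = I*c
390 + f(3*6, D(-1, 6)) = 390 + (-4*I*√5)*(3*6) = 390 - 4*I*√5*18 = 390 - 72*I*√5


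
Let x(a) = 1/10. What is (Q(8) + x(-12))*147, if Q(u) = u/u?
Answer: 1617/10 ≈ 161.70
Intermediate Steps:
x(a) = ⅒
Q(u) = 1
(Q(8) + x(-12))*147 = (1 + ⅒)*147 = (11/10)*147 = 1617/10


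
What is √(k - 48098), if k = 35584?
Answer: I*√12514 ≈ 111.87*I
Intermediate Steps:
√(k - 48098) = √(35584 - 48098) = √(-12514) = I*√12514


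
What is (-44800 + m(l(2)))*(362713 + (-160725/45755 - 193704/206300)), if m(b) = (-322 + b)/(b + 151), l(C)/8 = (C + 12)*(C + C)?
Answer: -4593760830978809384776/282705732175 ≈ -1.6249e+10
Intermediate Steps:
l(C) = 16*C*(12 + C) (l(C) = 8*((C + 12)*(C + C)) = 8*((12 + C)*(2*C)) = 8*(2*C*(12 + C)) = 16*C*(12 + C))
m(b) = (-322 + b)/(151 + b)
(-44800 + m(l(2)))*(362713 + (-160725/45755 - 193704/206300)) = (-44800 + (-322 + 16*2*(12 + 2))/(151 + 16*2*(12 + 2)))*(362713 + (-160725/45755 - 193704/206300)) = (-44800 + (-322 + 16*2*14)/(151 + 16*2*14))*(362713 + (-160725*1/45755 - 193704*1/206300)) = (-44800 + (-322 + 448)/(151 + 448))*(362713 + (-32145/9151 - 48426/51575)) = (-44800 + 126/599)*(362713 - 2101024701/471962825) = (-44800 + (1/599)*126)*(171184951119524/471962825) = (-44800 + 126/599)*(171184951119524/471962825) = -26835074/599*171184951119524/471962825 = -4593760830978809384776/282705732175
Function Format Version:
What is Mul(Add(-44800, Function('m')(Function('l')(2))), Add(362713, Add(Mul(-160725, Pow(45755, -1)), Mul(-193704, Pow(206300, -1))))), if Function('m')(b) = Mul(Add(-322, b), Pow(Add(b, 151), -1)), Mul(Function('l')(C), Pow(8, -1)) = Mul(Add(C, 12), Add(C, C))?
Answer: Rational(-4593760830978809384776, 282705732175) ≈ -1.6249e+10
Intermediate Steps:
Function('l')(C) = Mul(16, C, Add(12, C)) (Function('l')(C) = Mul(8, Mul(Add(C, 12), Add(C, C))) = Mul(8, Mul(Add(12, C), Mul(2, C))) = Mul(8, Mul(2, C, Add(12, C))) = Mul(16, C, Add(12, C)))
Function('m')(b) = Mul(Pow(Add(151, b), -1), Add(-322, b)) (Function('m')(b) = Mul(Add(-322, b), Pow(Add(151, b), -1)) = Mul(Pow(Add(151, b), -1), Add(-322, b)))
Mul(Add(-44800, Function('m')(Function('l')(2))), Add(362713, Add(Mul(-160725, Pow(45755, -1)), Mul(-193704, Pow(206300, -1))))) = Mul(Add(-44800, Mul(Pow(Add(151, Mul(16, 2, Add(12, 2))), -1), Add(-322, Mul(16, 2, Add(12, 2))))), Add(362713, Add(Mul(-160725, Pow(45755, -1)), Mul(-193704, Pow(206300, -1))))) = Mul(Add(-44800, Mul(Pow(Add(151, Mul(16, 2, 14)), -1), Add(-322, Mul(16, 2, 14)))), Add(362713, Add(Mul(-160725, Rational(1, 45755)), Mul(-193704, Rational(1, 206300))))) = Mul(Add(-44800, Mul(Pow(Add(151, 448), -1), Add(-322, 448))), Add(362713, Add(Rational(-32145, 9151), Rational(-48426, 51575)))) = Mul(Add(-44800, Mul(Pow(599, -1), 126)), Add(362713, Rational(-2101024701, 471962825))) = Mul(Add(-44800, Mul(Rational(1, 599), 126)), Rational(171184951119524, 471962825)) = Mul(Add(-44800, Rational(126, 599)), Rational(171184951119524, 471962825)) = Mul(Rational(-26835074, 599), Rational(171184951119524, 471962825)) = Rational(-4593760830978809384776, 282705732175)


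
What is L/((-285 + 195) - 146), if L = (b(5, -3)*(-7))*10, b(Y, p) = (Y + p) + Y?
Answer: 245/118 ≈ 2.0763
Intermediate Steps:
b(Y, p) = p + 2*Y
L = -490 (L = ((-3 + 2*5)*(-7))*10 = ((-3 + 10)*(-7))*10 = (7*(-7))*10 = -49*10 = -490)
L/((-285 + 195) - 146) = -490/((-285 + 195) - 146) = -490/(-90 - 146) = -490/(-236) = -490*(-1/236) = 245/118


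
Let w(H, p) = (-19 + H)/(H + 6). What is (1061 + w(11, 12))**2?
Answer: 325044841/289 ≈ 1.1247e+6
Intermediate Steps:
w(H, p) = (-19 + H)/(6 + H)
(1061 + w(11, 12))**2 = (1061 + (-19 + 11)/(6 + 11))**2 = (1061 - 8/17)**2 = (18029/17)**2 = 325044841/289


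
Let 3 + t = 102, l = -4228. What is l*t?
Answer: -418572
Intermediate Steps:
t = 99 (t = -3 + 102 = 99)
l*t = -4228*99 = -418572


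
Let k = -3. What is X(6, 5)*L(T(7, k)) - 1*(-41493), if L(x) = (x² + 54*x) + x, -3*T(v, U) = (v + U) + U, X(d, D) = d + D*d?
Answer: 40837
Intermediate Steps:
T(v, U) = -2*U/3 - v/3 (T(v, U) = -((v + U) + U)/3 = -((U + v) + U)/3 = -(v + 2*U)/3 = -2*U/3 - v/3)
L(x) = x² + 55*x
X(6, 5)*L(T(7, k)) - 1*(-41493) = (6*(1 + 5))*((-⅔*(-3) - ⅓*7)*(55 + (-⅔*(-3) - ⅓*7))) - 1*(-41493) = (6*6)*((2 - 7/3)*(55 + (2 - 7/3))) + 41493 = 36*(-(55 - ⅓)/3) + 41493 = 36*(-⅓*164/3) + 41493 = 36*(-164/9) + 41493 = -656 + 41493 = 40837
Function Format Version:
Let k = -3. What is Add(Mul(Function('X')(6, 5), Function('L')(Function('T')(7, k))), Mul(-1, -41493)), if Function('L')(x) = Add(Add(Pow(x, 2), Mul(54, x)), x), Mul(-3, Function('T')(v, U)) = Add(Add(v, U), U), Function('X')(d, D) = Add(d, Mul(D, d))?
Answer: 40837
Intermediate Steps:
Function('T')(v, U) = Add(Mul(Rational(-2, 3), U), Mul(Rational(-1, 3), v)) (Function('T')(v, U) = Mul(Rational(-1, 3), Add(Add(v, U), U)) = Mul(Rational(-1, 3), Add(Add(U, v), U)) = Mul(Rational(-1, 3), Add(v, Mul(2, U))) = Add(Mul(Rational(-2, 3), U), Mul(Rational(-1, 3), v)))
Function('L')(x) = Add(Pow(x, 2), Mul(55, x))
Add(Mul(Function('X')(6, 5), Function('L')(Function('T')(7, k))), Mul(-1, -41493)) = Add(Mul(Mul(6, Add(1, 5)), Mul(Add(Mul(Rational(-2, 3), -3), Mul(Rational(-1, 3), 7)), Add(55, Add(Mul(Rational(-2, 3), -3), Mul(Rational(-1, 3), 7))))), Mul(-1, -41493)) = Add(Mul(Mul(6, 6), Mul(Add(2, Rational(-7, 3)), Add(55, Add(2, Rational(-7, 3))))), 41493) = Add(Mul(36, Mul(Rational(-1, 3), Add(55, Rational(-1, 3)))), 41493) = Add(Mul(36, Mul(Rational(-1, 3), Rational(164, 3))), 41493) = Add(Mul(36, Rational(-164, 9)), 41493) = Add(-656, 41493) = 40837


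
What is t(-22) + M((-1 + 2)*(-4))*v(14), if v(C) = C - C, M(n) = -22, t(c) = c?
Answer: -22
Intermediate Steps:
v(C) = 0
t(-22) + M((-1 + 2)*(-4))*v(14) = -22 - 22*0 = -22 + 0 = -22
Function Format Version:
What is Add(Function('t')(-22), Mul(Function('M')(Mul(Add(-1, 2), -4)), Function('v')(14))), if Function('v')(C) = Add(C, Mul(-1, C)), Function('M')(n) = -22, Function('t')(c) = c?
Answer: -22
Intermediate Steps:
Function('v')(C) = 0
Add(Function('t')(-22), Mul(Function('M')(Mul(Add(-1, 2), -4)), Function('v')(14))) = Add(-22, Mul(-22, 0)) = Add(-22, 0) = -22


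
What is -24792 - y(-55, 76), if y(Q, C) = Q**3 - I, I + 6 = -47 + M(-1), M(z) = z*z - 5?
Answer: 141526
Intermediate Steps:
M(z) = -5 + z**2 (M(z) = z**2 - 5 = -5 + z**2)
I = -57 (I = -6 + (-47 + (-5 + (-1)**2)) = -6 + (-47 + (-5 + 1)) = -6 + (-47 - 4) = -6 - 51 = -57)
y(Q, C) = 57 + Q**3 (y(Q, C) = Q**3 - 1*(-57) = Q**3 + 57 = 57 + Q**3)
-24792 - y(-55, 76) = -24792 - (57 + (-55)**3) = -24792 - (57 - 166375) = -24792 - 1*(-166318) = -24792 + 166318 = 141526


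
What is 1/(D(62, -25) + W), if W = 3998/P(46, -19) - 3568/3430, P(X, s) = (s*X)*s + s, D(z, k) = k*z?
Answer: -28446705/44115127388 ≈ -0.00064483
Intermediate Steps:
P(X, s) = s + X*s² (P(X, s) = (X*s)*s + s = X*s² + s = s + X*s²)
W = -22734638/28446705 (W = 3998/((-19*(1 + 46*(-19)))) - 3568/3430 = 3998/((-19*(1 - 874))) - 3568*1/3430 = 3998/((-19*(-873))) - 1784/1715 = 3998/16587 - 1784/1715 = -22734638/28446705 ≈ -0.79920)
1/(D(62, -25) + W) = 1/(-25*62 - 22734638/28446705) = 1/(-1550 - 22734638/28446705) = 1/(-44115127388/28446705) = -28446705/44115127388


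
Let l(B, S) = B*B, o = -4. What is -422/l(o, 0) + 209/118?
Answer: -11613/472 ≈ -24.604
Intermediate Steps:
l(B, S) = B**2
-422/l(o, 0) + 209/118 = -422/((-4)**2) + 209/118 = -422/16 + 209*(1/118) = -422*1/16 + 209/118 = -211/8 + 209/118 = -11613/472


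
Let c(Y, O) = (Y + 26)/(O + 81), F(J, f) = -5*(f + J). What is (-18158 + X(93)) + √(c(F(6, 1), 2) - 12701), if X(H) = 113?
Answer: -18045 + 4*I*√5468621/83 ≈ -18045.0 + 112.7*I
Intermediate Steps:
F(J, f) = -5*J - 5*f (F(J, f) = -5*(J + f) = -5*J - 5*f)
c(Y, O) = (26 + Y)/(81 + O)
(-18158 + X(93)) + √(c(F(6, 1), 2) - 12701) = (-18158 + 113) + √((26 + (-5*6 - 5*1))/(81 + 2) - 12701) = -18045 + √((26 + (-30 - 5))/83 - 12701) = -18045 + √((26 - 35)/83 - 12701) = -18045 + √((1/83)*(-9) - 12701) = -18045 + √(-9/83 - 12701) = -18045 + √(-1054192/83) = -18045 + 4*I*√5468621/83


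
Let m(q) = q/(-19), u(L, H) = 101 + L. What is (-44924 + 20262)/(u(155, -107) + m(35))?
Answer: -42598/439 ≈ -97.034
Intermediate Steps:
m(q) = -q/19 (m(q) = q*(-1/19) = -q/19)
(-44924 + 20262)/(u(155, -107) + m(35)) = (-44924 + 20262)/((101 + 155) - 1/19*35) = -24662/(256 - 35/19) = -24662/4829/19 = -24662*19/4829 = -42598/439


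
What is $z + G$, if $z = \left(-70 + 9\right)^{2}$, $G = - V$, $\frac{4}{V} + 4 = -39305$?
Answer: $\frac{146268793}{39309} \approx 3721.0$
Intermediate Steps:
$V = - \frac{4}{39309}$ ($V = \frac{4}{-4 - 39305} = \frac{4}{-39309} = 4 \left(- \frac{1}{39309}\right) = - \frac{4}{39309} \approx -0.00010176$)
$G = \frac{4}{39309}$ ($G = \left(-1\right) \left(- \frac{4}{39309}\right) = \frac{4}{39309} \approx 0.00010176$)
$z = 3721$ ($z = \left(-61\right)^{2} = 3721$)
$z + G = 3721 + \frac{4}{39309} = \frac{146268793}{39309}$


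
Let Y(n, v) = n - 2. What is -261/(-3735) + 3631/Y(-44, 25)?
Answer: -1505531/19090 ≈ -78.865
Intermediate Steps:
Y(n, v) = -2 + n
-261/(-3735) + 3631/Y(-44, 25) = -261/(-3735) + 3631/(-2 - 44) = -261*(-1/3735) + 3631/(-46) = 29/415 + 3631*(-1/46) = 29/415 - 3631/46 = -1505531/19090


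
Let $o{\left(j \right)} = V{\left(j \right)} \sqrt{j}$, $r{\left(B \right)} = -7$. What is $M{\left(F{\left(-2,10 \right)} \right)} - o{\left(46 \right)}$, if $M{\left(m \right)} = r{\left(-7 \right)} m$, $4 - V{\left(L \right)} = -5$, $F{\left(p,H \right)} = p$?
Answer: $14 - 9 \sqrt{46} \approx -47.041$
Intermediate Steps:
$V{\left(L \right)} = 9$ ($V{\left(L \right)} = 4 - -5 = 4 + 5 = 9$)
$M{\left(m \right)} = - 7 m$
$o{\left(j \right)} = 9 \sqrt{j}$
$M{\left(F{\left(-2,10 \right)} \right)} - o{\left(46 \right)} = \left(-7\right) \left(-2\right) - 9 \sqrt{46} = 14 - 9 \sqrt{46}$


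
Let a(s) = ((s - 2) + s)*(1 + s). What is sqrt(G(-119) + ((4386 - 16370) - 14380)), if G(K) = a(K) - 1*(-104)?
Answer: 2*sqrt(515) ≈ 45.387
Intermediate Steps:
a(s) = (1 + s)*(-2 + 2*s) (a(s) = ((-2 + s) + s)*(1 + s) = (-2 + 2*s)*(1 + s) = (1 + s)*(-2 + 2*s))
G(K) = 102 + 2*K**2 (G(K) = (-2 + 2*K**2) - 1*(-104) = (-2 + 2*K**2) + 104 = 102 + 2*K**2)
sqrt(G(-119) + ((4386 - 16370) - 14380)) = sqrt((102 + 2*(-119)**2) + ((4386 - 16370) - 14380)) = sqrt((102 + 2*14161) + (-11984 - 14380)) = sqrt((102 + 28322) - 26364) = sqrt(28424 - 26364) = sqrt(2060) = 2*sqrt(515)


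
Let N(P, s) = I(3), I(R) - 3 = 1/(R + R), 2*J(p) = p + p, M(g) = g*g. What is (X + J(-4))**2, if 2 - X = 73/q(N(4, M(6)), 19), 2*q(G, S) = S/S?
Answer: 21904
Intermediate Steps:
M(g) = g**2
J(p) = p (J(p) = (p + p)/2 = (2*p)/2 = p)
I(R) = 3 + 1/(2*R) (I(R) = 3 + 1/(R + R) = 3 + 1/(2*R))
N(P, s) = 19/6 (N(P, s) = 3 + (1/2)/3 = 3 + (1/2)*(1/3) = 3 + 1/6 = 19/6)
q(G, S) = 1/2 (q(G, S) = (S/S)/2 = (1/2)*1 = 1/2)
X = -144 (X = 2 - 73/1/2 = 2 - 73*2 = 2 - 1*146 = 2 - 146 = -144)
(X + J(-4))**2 = (-144 - 4)**2 = (-148)**2 = 21904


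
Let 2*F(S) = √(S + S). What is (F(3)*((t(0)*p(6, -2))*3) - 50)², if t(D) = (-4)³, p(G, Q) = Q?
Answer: 223684 - 19200*√6 ≈ 1.7665e+5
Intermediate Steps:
t(D) = -64
F(S) = √2*√S/2 (F(S) = √(S + S)/2 = √(2*S)/2 = (√2*√S)/2 = √2*√S/2)
(F(3)*((t(0)*p(6, -2))*3) - 50)² = ((√2*√3/2)*(-64*(-2)*3) - 50)² = ((√6/2)*(128*3) - 50)² = ((√6/2)*384 - 50)² = (192*√6 - 50)² = (-50 + 192*√6)²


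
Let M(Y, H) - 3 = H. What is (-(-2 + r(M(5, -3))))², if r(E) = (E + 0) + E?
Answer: 4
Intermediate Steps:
M(Y, H) = 3 + H
r(E) = 2*E (r(E) = E + E = 2*E)
(-(-2 + r(M(5, -3))))² = (-(-2 + 2*(3 - 3)))² = (-(-2 + 2*0))² = (-(-2 + 0))² = (-1*(-2))² = 2² = 4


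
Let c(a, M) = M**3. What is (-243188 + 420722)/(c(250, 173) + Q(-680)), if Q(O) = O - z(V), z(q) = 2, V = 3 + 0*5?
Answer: 177534/5177035 ≈ 0.034293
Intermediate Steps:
V = 3 (V = 3 + 0 = 3)
Q(O) = -2 + O (Q(O) = O - 1*2 = O - 2 = -2 + O)
(-243188 + 420722)/(c(250, 173) + Q(-680)) = (-243188 + 420722)/(173**3 + (-2 - 680)) = 177534/(5177717 - 682) = 177534/5177035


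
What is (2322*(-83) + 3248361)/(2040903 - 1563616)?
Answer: 3055635/477287 ≈ 6.4021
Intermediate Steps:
(2322*(-83) + 3248361)/(2040903 - 1563616) = (-192726 + 3248361)/477287 = 3055635*(1/477287) = 3055635/477287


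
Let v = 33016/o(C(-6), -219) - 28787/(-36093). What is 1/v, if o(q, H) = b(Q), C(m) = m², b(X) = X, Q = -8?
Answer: -36093/148927024 ≈ -0.00024235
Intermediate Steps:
o(q, H) = -8
v = -148927024/36093 (v = 33016/(-8) - 28787/(-36093) = 33016*(-⅛) - 28787*(-1/36093) = -4127 + 28787/36093 = -148927024/36093 ≈ -4126.2)
1/v = 1/(-148927024/36093) = -36093/148927024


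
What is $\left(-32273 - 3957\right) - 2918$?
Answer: $-39148$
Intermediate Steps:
$\left(-32273 - 3957\right) - 2918 = -36230 - 2918 = -39148$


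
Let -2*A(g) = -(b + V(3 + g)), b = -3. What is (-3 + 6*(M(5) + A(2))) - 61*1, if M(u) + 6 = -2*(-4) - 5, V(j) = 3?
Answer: -82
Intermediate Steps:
M(u) = -3 (M(u) = -6 + (-2*(-4) - 5) = -6 + (8 - 5) = -6 + 3 = -3)
A(g) = 0 (A(g) = -(-1)*(-3 + 3)/2 = -(-1)*0/2 = -½*0 = 0)
(-3 + 6*(M(5) + A(2))) - 61*1 = (-3 + 6*(-3 + 0)) - 61*1 = (-3 + 6*(-3)) - 61 = (-3 - 18) - 61 = -21 - 61 = -82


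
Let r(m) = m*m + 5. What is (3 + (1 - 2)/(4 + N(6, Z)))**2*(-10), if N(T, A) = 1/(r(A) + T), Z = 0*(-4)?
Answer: -30752/405 ≈ -75.931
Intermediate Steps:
r(m) = 5 + m**2 (r(m) = m**2 + 5 = 5 + m**2)
Z = 0
N(T, A) = 1/(5 + T + A**2) (N(T, A) = 1/((5 + A**2) + T) = 1/(5 + T + A**2))
(3 + (1 - 2)/(4 + N(6, Z)))**2*(-10) = (3 + (1 - 2)/(4 + 1/(5 + 6 + 0**2)))**2*(-10) = (3 - 1/(4 + 1/(5 + 6 + 0)))**2*(-10) = (3 - 1/(4 + 1/11))**2*(-10) = (3 - 1/45/11)**2*(-10) = (3 - 1*11/45)**2*(-10) = (3 - 11/45)**2*(-10) = (124/45)**2*(-10) = (15376/2025)*(-10) = -30752/405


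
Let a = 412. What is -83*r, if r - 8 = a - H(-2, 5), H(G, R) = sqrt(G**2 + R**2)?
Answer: -34860 + 83*sqrt(29) ≈ -34413.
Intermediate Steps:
r = 420 - sqrt(29) (r = 8 + (412 - sqrt((-2)**2 + 5**2)) = 8 + (412 - sqrt(4 + 25)) = 8 + (412 - sqrt(29)) = 420 - sqrt(29) ≈ 414.61)
-83*r = -83*(420 - sqrt(29)) = -34860 + 83*sqrt(29)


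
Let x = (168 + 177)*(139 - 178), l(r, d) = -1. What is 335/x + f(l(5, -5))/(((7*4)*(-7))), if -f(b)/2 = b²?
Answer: -3875/263718 ≈ -0.014694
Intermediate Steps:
x = -13455 (x = 345*(-39) = -13455)
f(b) = -2*b²
335/x + f(l(5, -5))/(((7*4)*(-7))) = 335/(-13455) + (-2*(-1)²)/(((7*4)*(-7))) = 335*(-1/13455) + (-2*1)/((28*(-7))) = -67/2691 - 2/(-196) = -67/2691 - 2*(-1/196) = -67/2691 + 1/98 = -3875/263718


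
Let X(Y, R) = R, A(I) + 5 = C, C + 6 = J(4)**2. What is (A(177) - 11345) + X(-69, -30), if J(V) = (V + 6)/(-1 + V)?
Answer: -102374/9 ≈ -11375.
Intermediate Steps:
J(V) = (6 + V)/(-1 + V)
C = 46/9 (C = -6 + ((6 + 4)/(-1 + 4))**2 = -6 + (10/3)**2 = -6 + 100/9 = 46/9 ≈ 5.1111)
A(I) = 1/9 (A(I) = -5 + 46/9 = 1/9)
(A(177) - 11345) + X(-69, -30) = (1/9 - 11345) - 30 = -102104/9 - 30 = -102374/9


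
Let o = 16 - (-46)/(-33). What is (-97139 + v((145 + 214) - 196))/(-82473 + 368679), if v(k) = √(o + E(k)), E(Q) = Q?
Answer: -97139/286206 + √193413/9444798 ≈ -0.33936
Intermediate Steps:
o = 482/33 (o = 16 - (-46)*(-1)/33 = 16 - 1*46/33 = 16 - 46/33 = 482/33 ≈ 14.606)
v(k) = √(482/33 + k)
(-97139 + v((145 + 214) - 196))/(-82473 + 368679) = (-97139 + √(15906 + 1089*((145 + 214) - 196))/33)/(-82473 + 368679) = (-97139 + √(15906 + 1089*(359 - 196))/33)/286206 = (-97139 + √(15906 + 1089*163)/33)*(1/286206) = (-97139 + √(15906 + 177507)/33)*(1/286206) = (-97139 + √193413/33)*(1/286206) = -97139/286206 + √193413/9444798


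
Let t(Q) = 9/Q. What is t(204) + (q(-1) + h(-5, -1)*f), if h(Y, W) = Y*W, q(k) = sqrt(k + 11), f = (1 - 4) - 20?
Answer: -7817/68 + sqrt(10) ≈ -111.79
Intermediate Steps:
f = -23 (f = -3 - 20 = -23)
q(k) = sqrt(11 + k)
h(Y, W) = W*Y
t(204) + (q(-1) + h(-5, -1)*f) = 9/204 + (sqrt(11 - 1) - 1*(-5)*(-23)) = 9*(1/204) + (sqrt(10) + 5*(-23)) = 3/68 + (sqrt(10) - 115) = 3/68 + (-115 + sqrt(10)) = -7817/68 + sqrt(10)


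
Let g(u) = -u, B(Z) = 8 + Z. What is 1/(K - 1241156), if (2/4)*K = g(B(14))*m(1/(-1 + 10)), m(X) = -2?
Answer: -1/1241068 ≈ -8.0576e-7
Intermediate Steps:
K = 88 (K = 2*(-(8 + 14)*(-2)) = 2*(-1*22*(-2)) = 2*(-22*(-2)) = 2*44 = 88)
1/(K - 1241156) = 1/(88 - 1241156) = 1/(-1241068) = -1/1241068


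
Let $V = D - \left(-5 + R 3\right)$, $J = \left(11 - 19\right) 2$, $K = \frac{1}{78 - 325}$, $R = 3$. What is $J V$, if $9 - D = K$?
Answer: $- \frac{19776}{247} \approx -80.065$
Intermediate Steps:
$K = - \frac{1}{247}$ ($K = \frac{1}{-247} = - \frac{1}{247} \approx -0.0040486$)
$D = \frac{2224}{247}$ ($D = 9 - - \frac{1}{247} = 9 + \frac{1}{247} = \frac{2224}{247} \approx 9.004$)
$J = -16$ ($J = \left(11 - 19\right) 2 = \left(-8\right) 2 = -16$)
$V = \frac{1236}{247}$ ($V = \frac{2224}{247} - \left(-5 + 3 \cdot 3\right) = \frac{2224}{247} - \left(-5 + 9\right) = \frac{2224}{247} - 4 = \frac{1236}{247} \approx 5.0041$)
$J V = \left(-16\right) \frac{1236}{247} = - \frac{19776}{247}$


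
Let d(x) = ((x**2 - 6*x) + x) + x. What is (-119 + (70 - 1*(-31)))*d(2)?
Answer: 72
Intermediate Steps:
d(x) = x**2 - 4*x (d(x) = (x**2 - 5*x) + x = x**2 - 4*x)
(-119 + (70 - 1*(-31)))*d(2) = (-119 + (70 - 1*(-31)))*(2*(-4 + 2)) = (-119 + (70 + 31))*(2*(-2)) = (-119 + 101)*(-4) = -18*(-4) = 72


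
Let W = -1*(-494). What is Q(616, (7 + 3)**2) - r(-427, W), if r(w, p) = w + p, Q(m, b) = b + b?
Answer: 133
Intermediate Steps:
W = 494
Q(m, b) = 2*b
r(w, p) = p + w
Q(616, (7 + 3)**2) - r(-427, W) = 2*(7 + 3)**2 - (494 - 427) = 2*10**2 - 1*67 = 2*100 - 67 = 200 - 67 = 133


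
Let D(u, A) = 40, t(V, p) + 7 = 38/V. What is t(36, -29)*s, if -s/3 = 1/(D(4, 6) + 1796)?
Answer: 107/11016 ≈ 0.0097131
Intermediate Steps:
t(V, p) = -7 + 38/V
s = -1/612 (s = -3/(40 + 1796) = -3/1836 = -3*1/1836 = -1/612 ≈ -0.0016340)
t(36, -29)*s = (-7 + 38/36)*(-1/612) = (-7 + 38*(1/36))*(-1/612) = (-7 + 19/18)*(-1/612) = -107/18*(-1/612) = 107/11016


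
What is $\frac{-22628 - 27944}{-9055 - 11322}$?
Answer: $\frac{50572}{20377} \approx 2.4818$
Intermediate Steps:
$\frac{-22628 - 27944}{-9055 - 11322} = \frac{-22628 - 27944}{-20377} = \left(-22628 - 27944\right) \left(- \frac{1}{20377}\right) = \left(-50572\right) \left(- \frac{1}{20377}\right) = \frac{50572}{20377}$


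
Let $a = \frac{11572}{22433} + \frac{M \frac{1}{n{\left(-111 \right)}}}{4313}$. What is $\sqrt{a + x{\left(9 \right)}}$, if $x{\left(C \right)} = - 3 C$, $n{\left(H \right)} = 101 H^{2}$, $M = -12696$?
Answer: $\frac{7 i \sqrt{635934487480232051476455}}{1084703813619} \approx 5.1463 i$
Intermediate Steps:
$a = \frac{20702937366596}{40134041103903}$ ($a = \frac{11572}{22433} + \frac{\left(-12696\right) \frac{1}{101 \left(-111\right)^{2}}}{4313} = 11572 \cdot \frac{1}{22433} + - \frac{12696}{101 \cdot 12321} \cdot \frac{1}{4313} = \frac{11572}{22433} + - \frac{12696}{1244421} \cdot \frac{1}{4313} = \frac{11572}{22433} + \left(-12696\right) \frac{1}{1244421} \cdot \frac{1}{4313} = \frac{11572}{22433} - \frac{4232}{1789062591} = \frac{20702937366596}{40134041103903} \approx 0.51584$)
$\sqrt{a + x{\left(9 \right)}} = \sqrt{\frac{20702937366596}{40134041103903} - 27} = \sqrt{- \frac{1062916172438785}{40134041103903}} = \frac{7 i \sqrt{635934487480232051476455}}{1084703813619}$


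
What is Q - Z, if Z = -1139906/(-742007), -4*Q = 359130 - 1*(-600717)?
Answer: -712217752553/2968028 ≈ -2.3996e+5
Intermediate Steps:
Q = -959847/4 (Q = -(359130 - 1*(-600717))/4 = -(359130 + 600717)/4 = -1/4*959847 = -959847/4 ≈ -2.3996e+5)
Z = 1139906/742007 (Z = -1139906*(-1/742007) = 1139906/742007 ≈ 1.5362)
Q - Z = -959847/4 - 1*1139906/742007 = -959847/4 - 1139906/742007 = -712217752553/2968028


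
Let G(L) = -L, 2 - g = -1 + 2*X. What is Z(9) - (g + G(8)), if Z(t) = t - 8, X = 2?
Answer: 10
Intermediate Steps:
g = -1 (g = 2 - (-1 + 2*2) = 2 - (-1 + 4) = 2 - 1*3 = 2 - 3 = -1)
Z(t) = -8 + t
Z(9) - (g + G(8)) = (-8 + 9) - (-1 - 1*8) = 1 - (-1 - 8) = 1 - 1*(-9) = 1 + 9 = 10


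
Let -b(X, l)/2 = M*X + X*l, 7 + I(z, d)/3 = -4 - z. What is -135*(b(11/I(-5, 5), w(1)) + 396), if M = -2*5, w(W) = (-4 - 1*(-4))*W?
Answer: -51810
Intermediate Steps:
I(z, d) = -33 - 3*z (I(z, d) = -21 + 3*(-4 - z) = -21 + (-12 - 3*z) = -33 - 3*z)
w(W) = 0 (w(W) = (-4 + 4)*W = 0*W = 0)
M = -10
b(X, l) = 20*X - 2*X*l (b(X, l) = -2*(-10*X + X*l) = 20*X - 2*X*l)
-135*(b(11/I(-5, 5), w(1)) + 396) = -135*(2*(11/(-33 - 3*(-5)))*(10 - 1*0) + 396) = -135*(2*(11/(-33 + 15))*(10 + 0) + 396) = -135*(2*(11/(-18))*10 + 396) = -135*(2*(11*(-1/18))*10 + 396) = -135*(2*(-11/18)*10 + 396) = -135*(-110/9 + 396) = -135*3454/9 = -51810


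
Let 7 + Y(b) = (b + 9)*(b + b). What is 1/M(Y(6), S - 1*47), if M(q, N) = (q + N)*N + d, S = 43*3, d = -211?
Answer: 1/20699 ≈ 4.8311e-5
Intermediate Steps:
S = 129
Y(b) = -7 + 2*b*(9 + b) (Y(b) = -7 + (b + 9)*(b + b) = -7 + (9 + b)*(2*b) = -7 + 2*b*(9 + b))
M(q, N) = -211 + N*(N + q) (M(q, N) = (q + N)*N - 211 = (N + q)*N - 211 = N*(N + q) - 211 = -211 + N*(N + q))
1/M(Y(6), S - 1*47) = 1/(-211 + (129 - 1*47)² + (129 - 1*47)*(-7 + 2*6² + 18*6)) = 1/(-211 + (129 - 47)² + (129 - 47)*(-7 + 2*36 + 108)) = 1/(-211 + 82² + 82*(-7 + 72 + 108)) = 1/(-211 + 6724 + 82*173) = 1/(-211 + 6724 + 14186) = 1/20699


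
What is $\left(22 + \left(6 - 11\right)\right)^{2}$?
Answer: $289$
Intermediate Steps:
$\left(22 + \left(6 - 11\right)\right)^{2} = \left(22 - 5\right)^{2} = 17^{2} = 289$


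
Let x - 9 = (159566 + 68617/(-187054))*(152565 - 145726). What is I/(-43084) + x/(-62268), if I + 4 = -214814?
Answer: -314002695969000875/17922141517416 ≈ -17520.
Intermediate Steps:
x = 29160900218717/26722 (x = 9 + (159566 + 68617/(-187054))*(152565 - 145726) = 9 + (159566 + 68617*(-1/187054))*6839 = 9 + (159566 - 68617/187054)*6839 = 9 + (29847389947/187054)*6839 = 9 + 29160899978219/26722 = 29160900218717/26722 ≈ 1.0913e+9)
I = -214818 (I = -4 - 214814 = -214818)
I/(-43084) + x/(-62268) = -214818/(-43084) + (29160900218717/26722)/(-62268) = -214818*(-1/43084) + (29160900218717/26722)*(-1/62268) = 107409/21542 - 29160900218717/1663925496 = -314002695969000875/17922141517416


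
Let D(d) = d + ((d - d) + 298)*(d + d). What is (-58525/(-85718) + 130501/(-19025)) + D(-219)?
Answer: -213223789564443/1630784950 ≈ -1.3075e+5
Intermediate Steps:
D(d) = 597*d (D(d) = d + (0 + 298)*(2*d) = d + 298*(2*d) = d + 596*d = 597*d)
(-58525/(-85718) + 130501/(-19025)) + D(-219) = (-58525/(-85718) + 130501/(-19025)) + 597*(-219) = (-58525*(-1/85718) + 130501*(-1/19025)) - 130743 = (58525/85718 - 130501/19025) - 130743 = -10072846593/1630784950 - 130743 = -213223789564443/1630784950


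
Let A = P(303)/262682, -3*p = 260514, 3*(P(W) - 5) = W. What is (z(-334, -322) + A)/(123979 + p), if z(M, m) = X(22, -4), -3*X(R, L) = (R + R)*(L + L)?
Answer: 46232191/14634408243 ≈ 0.0031591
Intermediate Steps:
P(W) = 5 + W/3
X(R, L) = -4*L*R/3 (X(R, L) = -(R + R)*(L + L)/3 = -2*R*2*L/3 = -4*L*R/3)
p = -86838 (p = -⅓*260514 = -86838)
z(M, m) = 352/3 (z(M, m) = -4/3*(-4)*22 = 352/3)
A = 53/131341 (A = (5 + (⅓)*303)/262682 = (5 + 101)*(1/262682) = 106*(1/262682) = 53/131341 ≈ 0.00040353)
(z(-334, -322) + A)/(123979 + p) = (352/3 + 53/131341)/(123979 - 86838) = (46232191/394023)/37141 = (46232191/394023)*(1/37141) = 46232191/14634408243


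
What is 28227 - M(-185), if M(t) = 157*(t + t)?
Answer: 86317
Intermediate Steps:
M(t) = 314*t (M(t) = 157*(2*t) = 314*t)
28227 - M(-185) = 28227 - 314*(-185) = 28227 - 1*(-58090) = 28227 + 58090 = 86317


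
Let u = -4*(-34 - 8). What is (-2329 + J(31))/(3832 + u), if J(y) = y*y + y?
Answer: -1337/4000 ≈ -0.33425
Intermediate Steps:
u = 168 (u = -4*(-42) = 168)
J(y) = y + y**2 (J(y) = y**2 + y = y + y**2)
(-2329 + J(31))/(3832 + u) = (-2329 + 31*(1 + 31))/(3832 + 168) = (-2329 + 31*32)/4000 = (-2329 + 992)*(1/4000) = -1337*1/4000 = -1337/4000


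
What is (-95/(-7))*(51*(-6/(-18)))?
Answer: 1615/7 ≈ 230.71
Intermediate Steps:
(-95/(-7))*(51*(-6/(-18))) = (-95*(-⅐))*(51*(-6*(-1/18))) = 95*(51*(⅓))/7 = (95/7)*17 = 1615/7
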